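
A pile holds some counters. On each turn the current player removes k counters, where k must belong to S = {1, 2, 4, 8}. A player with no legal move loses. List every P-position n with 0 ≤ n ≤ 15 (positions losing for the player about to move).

n :  0  1  2  3  4  5  6  7  8  9 10 11 12 13 14 15
G :  0  1  2  0  1  2  0  1  2  0  1  2  0  1  2  0
P-positions are exactly the n with G(n) = 0.

0, 3, 6, 9, 12, 15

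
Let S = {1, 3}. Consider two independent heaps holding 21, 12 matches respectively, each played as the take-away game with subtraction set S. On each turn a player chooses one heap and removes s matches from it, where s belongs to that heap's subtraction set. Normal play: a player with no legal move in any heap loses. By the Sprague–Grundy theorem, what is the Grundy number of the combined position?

1

All heaps use S = {1, 3}:
G(0) = 0
G(1) = mex{0} = 1
G(2) = mex{1} = 0
G(3) = mex{0,0} = 1
G(4) = mex{1,1} = 0
G(5) = mex{0,0} = 1
G(6) = mex{1,1} = 0
G(7) = mex{0,0} = 1
G(8) = mex{1,1} = 0
G(9) = mex{0,0} = 1
G(10) = mex{1,1} = 0
G(11) = mex{0,0} = 1
G(12) = mex{1,1} = 0
G(13) = mex{0,0} = 1
G(14) = mex{1,1} = 0
G(15) = mex{0,0} = 1
G(16) = mex{1,1} = 0
G(17) = mex{0,0} = 1
G(18) = mex{1,1} = 0
G(19) = mex{0,0} = 1
G(20) = mex{1,1} = 0
G(21) = mex{0,0} = 1
Heap A: G(21) = 1.
Heap B: G(12) = 0.
Combined Grundy value = 1 ⊕ 0 = 1.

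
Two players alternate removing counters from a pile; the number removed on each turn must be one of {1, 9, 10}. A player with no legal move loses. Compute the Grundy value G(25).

0

G(0) = 0
G(1) = mex{0} = 1
G(2) = mex{1} = 0
G(3) = mex{0} = 1
G(4) = mex{1} = 0
G(5) = mex{0} = 1
G(6) = mex{1} = 0
G(7) = mex{0} = 1
G(8) = mex{1} = 0
G(9) = mex{0,0} = 1
G(10) = mex{1,1,0} = 2
G(11) = mex{2,0,1} = 3
G(12) = mex{3,1,0} = 2
G(13) = mex{2,0,1} = 3
G(14) = mex{3,1,0} = 2
G(15) = mex{2,0,1} = 3
G(16) = mex{3,1,0} = 2
G(17) = mex{2,0,1} = 3
G(18) = mex{3,1,0} = 2
G(19) = mex{2,2,1} = 0
G(20) = mex{0,3,2} = 1
G(21) = mex{1,2,3} = 0
G(22) = mex{0,3,2} = 1
G(23) = mex{1,2,3} = 0
G(24) = mex{0,3,2} = 1
G(25) = mex{1,2,3} = 0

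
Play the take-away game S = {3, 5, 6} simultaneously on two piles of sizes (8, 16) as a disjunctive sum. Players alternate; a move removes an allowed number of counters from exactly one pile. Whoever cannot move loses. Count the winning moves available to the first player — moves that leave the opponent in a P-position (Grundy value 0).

0

All piles use S = {3, 5, 6}:
n :  0  1  2  3  4  5  6  7  8  9 10 11 12 13 14 15 16
G :  0  0  0  1  1  1  2  2  2  0  0  0  1  1  1  2  2
Pile A: G(8) = 2.
Pile B: G(16) = 2.
Combined Grundy value = 2 ⊕ 2 = 0.
A winning move leaves total XOR = 0, i.e. changes one component's Grundy value g to g ⊕ X where X is the current total.
Pile A: target g' = 2⊕0 = 2, but every legal move changes the Grundy value (mex property), so 0 moves.
Pile B: target g' = 2⊕0 = 2, but every legal move changes the Grundy value (mex property), so 0 moves.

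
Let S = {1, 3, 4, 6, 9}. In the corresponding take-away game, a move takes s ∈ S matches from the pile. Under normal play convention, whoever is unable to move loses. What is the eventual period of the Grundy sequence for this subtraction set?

12

G(0) = 0
G(1) = mex{0} = 1
G(2) = mex{1} = 0
G(3) = mex{0,0} = 1
G(4) = mex{1,1,0} = 2
G(5) = mex{2,0,1} = 3
G(6) = mex{3,1,0,0} = 2
G(7) = mex{2,2,1,1} = 0
G(8) = mex{0,3,2,0} = 1
G(9) = mex{1,2,3,1,0} = 4
G(10) = mex{4,0,2,2,1} = 3
G(11) = mex{3,1,0,3,0} = 2
G(12) = mex{2,4,1,2,1} = 0
G(13) = mex{0,3,4,0,2} = 1
G(14) = mex{1,2,3,1,3} = 0
G(15) = mex{0,0,2,4,2} = 1
G(16) = mex{1,1,0,3,0} = 2
G(17) = mex{2,0,1,2,1} = 3
G(18) = mex{3,1,0,0,4} = 2
G(19) = mex{2,2,1,1,3} = 0
G(20) = mex{0,3,2,0,2} = 1
G(21) = mex{1,2,3,1,0} = 4
G(22) = mex{4,0,2,2,1} = 3
G(23) = mex{3,1,0,3,0} = 2
G(24) = mex{2,4,1,2,1} = 0
G(25) = mex{0,3,4,0,2} = 1
G(n+12) = G(n) holds for n = 0,…,8 (a full window of length max(S) = 9), so the sequence is purely periodic with period 12.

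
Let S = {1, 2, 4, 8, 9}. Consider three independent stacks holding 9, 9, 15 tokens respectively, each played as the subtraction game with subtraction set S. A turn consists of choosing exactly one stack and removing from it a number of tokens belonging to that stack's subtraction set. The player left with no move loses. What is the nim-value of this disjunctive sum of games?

2

All stacks use S = {1, 2, 4, 8, 9}:
G(0) = 0
G(1) = mex{0} = 1
G(2) = mex{1,0} = 2
G(3) = mex{2,1} = 0
G(4) = mex{0,2,0} = 1
G(5) = mex{1,0,1} = 2
G(6) = mex{2,1,2} = 0
G(7) = mex{0,2,0} = 1
G(8) = mex{1,0,1,0} = 2
G(9) = mex{2,1,2,1,0} = 3
G(10) = mex{3,2,0,2,1} = 4
G(11) = mex{4,3,1,0,2} = 5
G(12) = mex{5,4,2,1,0} = 3
G(13) = mex{3,5,3,2,1} = 0
G(14) = mex{0,3,4,0,2} = 1
G(15) = mex{1,0,5,1,0} = 2
Stack A: G(9) = 3.
Stack B: G(9) = 3.
Stack C: G(15) = 2.
Combined Grundy value = 3 ⊕ 3 ⊕ 2 = 2.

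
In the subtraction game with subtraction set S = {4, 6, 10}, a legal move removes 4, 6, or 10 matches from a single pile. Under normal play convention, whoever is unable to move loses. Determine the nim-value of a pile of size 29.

0

G(0) = 0
G(1) = mex{} = 0
G(2) = mex{} = 0
G(3) = mex{} = 0
G(4) = mex{0} = 1
G(5) = mex{0} = 1
G(6) = mex{0,0} = 1
G(7) = mex{0,0} = 1
G(8) = mex{1,0} = 2
G(9) = mex{1,0} = 2
G(10) = mex{1,1,0} = 2
G(11) = mex{1,1,0} = 2
G(12) = mex{2,1,0} = 3
G(13) = mex{2,1,0} = 3
G(14) = mex{2,2,1} = 0
G(15) = mex{2,2,1} = 0
G(16) = mex{3,2,1} = 0
G(17) = mex{3,2,1} = 0
G(18) = mex{0,3,2} = 1
G(19) = mex{0,3,2} = 1
G(20) = mex{0,0,2} = 1
G(21) = mex{0,0,2} = 1
G(22) = mex{1,0,3} = 2
G(23) = mex{1,0,3} = 2
G(24) = mex{1,1,0} = 2
G(25) = mex{1,1,0} = 2
G(26) = mex{2,1,0} = 3
G(27) = mex{2,1,0} = 3
G(28) = mex{2,2,1} = 0
G(29) = mex{2,2,1} = 0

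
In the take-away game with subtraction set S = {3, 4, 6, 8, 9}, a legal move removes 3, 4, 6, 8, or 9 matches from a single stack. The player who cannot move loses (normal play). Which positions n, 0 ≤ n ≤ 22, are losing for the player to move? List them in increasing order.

0, 1, 2, 12, 13, 14

G(0) = 0
G(1) = mex{} = 0
G(2) = mex{} = 0
G(3) = mex{0} = 1
G(4) = mex{0,0} = 1
G(5) = mex{0,0} = 1
G(6) = mex{1,0,0} = 2
G(7) = mex{1,1,0} = 2
G(8) = mex{1,1,0,0} = 2
G(9) = mex{2,1,1,0,0} = 3
G(10) = mex{2,2,1,0,0} = 3
G(11) = mex{2,2,1,1,0} = 3
G(12) = mex{3,2,2,1,1} = 0
G(13) = mex{3,3,2,1,1} = 0
G(14) = mex{3,3,2,2,1} = 0
G(15) = mex{0,3,3,2,2} = 1
G(16) = mex{0,0,3,2,2} = 1
G(17) = mex{0,0,3,3,2} = 1
G(18) = mex{1,0,0,3,3} = 2
G(19) = mex{1,1,0,3,3} = 2
G(20) = mex{1,1,0,0,3} = 2
G(21) = mex{2,1,1,0,0} = 3
G(22) = mex{2,2,1,0,0} = 3
P-positions are exactly the n with G(n) = 0.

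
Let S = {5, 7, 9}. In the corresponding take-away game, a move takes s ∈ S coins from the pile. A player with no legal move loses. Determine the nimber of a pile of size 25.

n :  0  1  2  3  4  5  6  7  8  9 10 11 12 13 14 15 16 17 18 19 20 21 22 23 24 25
G :  0  0  0  0  0  1  1  1  1  1  2  2  2  2  0  0  0  0  0  1  1  1  1  1  2  2

2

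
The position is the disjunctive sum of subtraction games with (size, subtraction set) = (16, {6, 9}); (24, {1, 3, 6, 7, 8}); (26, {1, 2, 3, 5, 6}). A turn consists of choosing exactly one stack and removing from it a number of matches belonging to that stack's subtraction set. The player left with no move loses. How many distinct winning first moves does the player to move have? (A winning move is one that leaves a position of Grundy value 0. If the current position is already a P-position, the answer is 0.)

5

Stack A, S = {6, 9}:
n :  0  1  2  3  4  5  6  7  8  9 10 11 12 13 14 15 16
G :  0  0  0  0  0  0  1  1  1  1  1  1  2  2  2  0  0
G_A(16) = 0.
Stack B, S = {1, 3, 6, 7, 8}:
n :  0  1  2  3  4  5  6  7  8  9 10 11 12 13 14 15 16 17 18 19 20 21 22 23 24
G :  0  1  0  1  0  1  2  3  2  3  2  3  4  0  1  0  1  0  1  2  3  2  3  2  3
G_B(24) = 3.
Stack C, S = {1, 2, 3, 5, 6}:
G(0) = 0
G(1) = mex{0} = 1
G(2) = mex{1,0} = 2
G(3) = mex{2,1,0} = 3
G(4) = mex{3,2,1} = 0
G(5) = mex{0,3,2,0} = 1
G(6) = mex{1,0,3,1,0} = 2
G(7) = mex{2,1,0,2,1} = 3
G(8) = mex{3,2,1,3,2} = 0
G(9) = mex{0,3,2,0,3} = 1
G(10) = mex{1,0,3,1,0} = 2
G(11) = mex{2,1,0,2,1} = 3
G(12) = mex{3,2,1,3,2} = 0
G(13) = mex{0,3,2,0,3} = 1
G(14) = mex{1,0,3,1,0} = 2
G(15) = mex{2,1,0,2,1} = 3
G(16) = mex{3,2,1,3,2} = 0
G(17) = mex{0,3,2,0,3} = 1
G(18) = mex{1,0,3,1,0} = 2
G(19) = mex{2,1,0,2,1} = 3
G(20) = mex{3,2,1,3,2} = 0
G(21) = mex{0,3,2,0,3} = 1
G(22) = mex{1,0,3,1,0} = 2
G(23) = mex{2,1,0,2,1} = 3
G(24) = mex{3,2,1,3,2} = 0
G(25) = mex{0,3,2,0,3} = 1
G(26) = mex{1,0,3,1,0} = 2
G_C(26) = 2.
Combined Grundy value = 0 ⊕ 3 ⊕ 2 = 1.
A winning move leaves total XOR = 0, i.e. changes one component's Grundy value g to g ⊕ X where X is the current total.
Stack A: need g' = 0⊕1 = 1. Options: 16−6→G=1, 16−9→G=1. Hits: 2.
Stack B: need g' = 3⊕1 = 2. Options: 24−1→G=2, 24−3→G=2, 24−6→G=1, 24−7→G=0, 24−8→G=1. Hits: 2.
Stack C: need g' = 2⊕1 = 3. Options: 26−1→G=1, 26−2→G=0, 26−3→G=3, 26−5→G=1, 26−6→G=0. Hits: 1.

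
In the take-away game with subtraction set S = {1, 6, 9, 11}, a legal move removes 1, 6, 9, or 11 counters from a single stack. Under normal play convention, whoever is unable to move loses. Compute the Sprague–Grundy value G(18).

1

n :  0  1  2  3  4  5  6  7  8  9 10 11 12 13 14 15 16 17 18
G :  0  1  0  1  0  1  2  0  1  2  3  2  0  1  0  1  2  0  1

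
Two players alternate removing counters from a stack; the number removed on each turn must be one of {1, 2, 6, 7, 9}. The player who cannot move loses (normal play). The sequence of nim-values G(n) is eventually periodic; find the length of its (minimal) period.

n :  0  1  2  3  4  5  6  7  8  9 10 11 12 13 14 15 16 17 18
G :  0  1  2  0  1  2  3  4  0  1  2  0  1  2  3  4  0  1  2
G(n+8) = G(n) holds for n = 0,…,8 (a full window of length max(S) = 9), so the sequence is purely periodic with period 8.

8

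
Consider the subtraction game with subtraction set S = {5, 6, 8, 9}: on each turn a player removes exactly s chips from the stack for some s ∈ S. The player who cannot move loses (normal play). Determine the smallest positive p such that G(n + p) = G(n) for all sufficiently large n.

14

G(0) = 0
G(1) = mex{} = 0
G(2) = mex{} = 0
G(3) = mex{} = 0
G(4) = mex{} = 0
G(5) = mex{0} = 1
G(6) = mex{0,0} = 1
G(7) = mex{0,0} = 1
G(8) = mex{0,0,0} = 1
G(9) = mex{0,0,0,0} = 1
G(10) = mex{1,0,0,0} = 2
G(11) = mex{1,1,0,0} = 2
G(12) = mex{1,1,0,0} = 2
G(13) = mex{1,1,1,0} = 2
G(14) = mex{1,1,1,1} = 0
G(15) = mex{2,1,1,1} = 0
G(16) = mex{2,2,1,1} = 0
G(17) = mex{2,2,1,1} = 0
G(18) = mex{2,2,2,1} = 0
G(19) = mex{0,2,2,2} = 1
G(20) = mex{0,0,2,2} = 1
G(21) = mex{0,0,2,2} = 1
G(22) = mex{0,0,0,2} = 1
G(23) = mex{0,0,0,0} = 1
G(24) = mex{1,0,0,0} = 2
G(25) = mex{1,1,0,0} = 2
G(26) = mex{1,1,0,0} = 2
G(27) = mex{1,1,1,0} = 2
G(28) = mex{1,1,1,1} = 0
G(29) = mex{2,1,1,1} = 0
G(n+14) = G(n) holds for n = 0,…,8 (a full window of length max(S) = 9), so the sequence is purely periodic with period 14.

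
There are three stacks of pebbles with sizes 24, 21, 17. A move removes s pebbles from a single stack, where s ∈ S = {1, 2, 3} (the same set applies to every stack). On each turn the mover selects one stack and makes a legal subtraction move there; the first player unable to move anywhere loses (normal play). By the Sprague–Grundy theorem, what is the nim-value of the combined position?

0

All stacks use S = {1, 2, 3}:
n :  0  1  2  3  4  5  6  7  8  9 10 11 12 13 14 15 16 17 18 19 20 21 22 23 24
G :  0  1  2  3  0  1  2  3  0  1  2  3  0  1  2  3  0  1  2  3  0  1  2  3  0
Stack A: G(24) = 0.
Stack B: G(21) = 1.
Stack C: G(17) = 1.
Combined Grundy value = 0 ⊕ 1 ⊕ 1 = 0.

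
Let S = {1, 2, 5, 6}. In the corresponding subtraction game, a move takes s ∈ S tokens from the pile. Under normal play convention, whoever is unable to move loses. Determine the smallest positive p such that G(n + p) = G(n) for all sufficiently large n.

7

n :  0  1  2  3  4  5  6  7  8  9 10 11 12 13 14 15
G :  0  1  2  0  1  2  3  0  1  2  0  1  2  3  0  1
G(n+7) = G(n) holds for n = 0,…,5 (a full window of length max(S) = 6), so the sequence is purely periodic with period 7.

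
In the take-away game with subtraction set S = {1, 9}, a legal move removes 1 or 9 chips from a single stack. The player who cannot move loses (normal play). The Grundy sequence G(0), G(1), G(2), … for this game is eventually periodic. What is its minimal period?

2

n :  0  1  2  3  4  5  6  7  8  9 10 11 12 13 14
G :  0  1  0  1  0  1  0  1  0  1  0  1  0  1  0
G(n+2) = G(n) holds for n = 0,…,8 (a full window of length max(S) = 9), so the sequence is purely periodic with period 2.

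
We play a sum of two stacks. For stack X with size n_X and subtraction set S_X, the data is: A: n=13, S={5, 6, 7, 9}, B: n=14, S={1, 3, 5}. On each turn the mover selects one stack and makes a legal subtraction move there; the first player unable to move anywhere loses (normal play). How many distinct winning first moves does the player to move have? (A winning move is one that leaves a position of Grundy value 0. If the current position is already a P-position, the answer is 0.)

1

Stack A, S = {5, 6, 7, 9}:
G(0) = 0
G(1) = mex{} = 0
G(2) = mex{} = 0
G(3) = mex{} = 0
G(4) = mex{} = 0
G(5) = mex{0} = 1
G(6) = mex{0,0} = 1
G(7) = mex{0,0,0} = 1
G(8) = mex{0,0,0} = 1
G(9) = mex{0,0,0,0} = 1
G(10) = mex{1,0,0,0} = 2
G(11) = mex{1,1,0,0} = 2
G(12) = mex{1,1,1,0} = 2
G(13) = mex{1,1,1,0} = 2
G_A(13) = 2.
Stack B, S = {1, 3, 5}:
n :  0  1  2  3  4  5  6  7  8  9 10 11 12 13 14
G :  0  1  0  1  0  1  0  1  0  1  0  1  0  1  0
G_B(14) = 0.
Combined Grundy value = 2 ⊕ 0 = 2.
A winning move leaves total XOR = 0, i.e. changes one component's Grundy value g to g ⊕ X where X is the current total.
Stack A: need g' = 2⊕2 = 0. Options: 13−5→G=1, 13−6→G=1, 13−7→G=1, 13−9→G=0. Hits: 1.
Stack B: need g' = 0⊕2 = 2. Options: 14−1→G=1, 14−3→G=1, 14−5→G=1. Hits: 0.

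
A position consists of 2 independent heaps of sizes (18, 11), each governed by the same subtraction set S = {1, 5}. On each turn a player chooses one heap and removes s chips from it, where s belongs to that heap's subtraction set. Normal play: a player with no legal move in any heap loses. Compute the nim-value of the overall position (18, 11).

1

All heaps use S = {1, 5}:
G(0) = 0
G(1) = mex{0} = 1
G(2) = mex{1} = 0
G(3) = mex{0} = 1
G(4) = mex{1} = 0
G(5) = mex{0,0} = 1
G(6) = mex{1,1} = 0
G(7) = mex{0,0} = 1
G(8) = mex{1,1} = 0
G(9) = mex{0,0} = 1
G(10) = mex{1,1} = 0
G(11) = mex{0,0} = 1
G(12) = mex{1,1} = 0
G(13) = mex{0,0} = 1
G(14) = mex{1,1} = 0
G(15) = mex{0,0} = 1
G(16) = mex{1,1} = 0
G(17) = mex{0,0} = 1
G(18) = mex{1,1} = 0
Heap A: G(18) = 0.
Heap B: G(11) = 1.
Combined Grundy value = 0 ⊕ 1 = 1.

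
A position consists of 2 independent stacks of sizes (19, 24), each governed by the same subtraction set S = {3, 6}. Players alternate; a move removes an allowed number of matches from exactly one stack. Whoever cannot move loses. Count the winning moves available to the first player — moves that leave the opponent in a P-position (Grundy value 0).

All stacks use S = {3, 6}:
n :  0  1  2  3  4  5  6  7  8  9 10 11 12 13 14 15 16 17 18 19 20 21 22 23 24
G :  0  0  0  1  1  1  2  2  2  0  0  0  1  1  1  2  2  2  0  0  0  1  1  1  2
Stack A: G(19) = 0.
Stack B: G(24) = 2.
Combined Grundy value = 0 ⊕ 2 = 2.
A winning move leaves total XOR = 0, i.e. changes one component's Grundy value g to g ⊕ X where X is the current total.
Stack A: need g' = 0⊕2 = 2. Options: 19−3→G=2, 19−6→G=1. Hits: 1.
Stack B: need g' = 2⊕2 = 0. Options: 24−3→G=1, 24−6→G=0. Hits: 1.

2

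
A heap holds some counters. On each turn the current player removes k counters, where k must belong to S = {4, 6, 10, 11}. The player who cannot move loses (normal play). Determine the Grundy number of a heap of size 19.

G(0) = 0
G(1) = mex{} = 0
G(2) = mex{} = 0
G(3) = mex{} = 0
G(4) = mex{0} = 1
G(5) = mex{0} = 1
G(6) = mex{0,0} = 1
G(7) = mex{0,0} = 1
G(8) = mex{1,0} = 2
G(9) = mex{1,0} = 2
G(10) = mex{1,1,0} = 2
G(11) = mex{1,1,0,0} = 2
G(12) = mex{2,1,0,0} = 3
G(13) = mex{2,1,0,0} = 3
G(14) = mex{2,2,1,0} = 3
G(15) = mex{2,2,1,1} = 0
G(16) = mex{3,2,1,1} = 0
G(17) = mex{3,2,1,1} = 0
G(18) = mex{3,3,2,1} = 0
G(19) = mex{0,3,2,2} = 1

1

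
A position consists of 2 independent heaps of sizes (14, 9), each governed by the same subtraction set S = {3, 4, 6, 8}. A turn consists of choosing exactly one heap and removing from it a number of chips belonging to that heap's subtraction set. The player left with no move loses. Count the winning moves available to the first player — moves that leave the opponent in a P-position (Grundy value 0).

All heaps use S = {3, 4, 6, 8}:
n :  0  1  2  3  4  5  6  7  8  9 10 11 12 13 14
G :  0  0  0  1  1  1  2  2  2  3  3  0  0  0  1
Heap A: G(14) = 1.
Heap B: G(9) = 3.
Combined Grundy value = 1 ⊕ 3 = 2.
A winning move leaves total XOR = 0, i.e. changes one component's Grundy value g to g ⊕ X where X is the current total.
Heap A: need g' = 1⊕2 = 3. Options: 14−3→G=0, 14−4→G=3, 14−6→G=2, 14−8→G=2. Hits: 1.
Heap B: need g' = 3⊕2 = 1. Options: 9−3→G=2, 9−4→G=1, 9−6→G=1, 9−8→G=0. Hits: 2.

3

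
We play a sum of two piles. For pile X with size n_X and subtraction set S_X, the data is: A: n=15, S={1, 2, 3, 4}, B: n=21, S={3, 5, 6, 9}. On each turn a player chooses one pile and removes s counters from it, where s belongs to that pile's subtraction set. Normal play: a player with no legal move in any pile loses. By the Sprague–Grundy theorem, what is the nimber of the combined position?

Pile A, S = {1, 2, 3, 4}:
n :  0  1  2  3  4  5  6  7  8  9 10 11 12 13 14 15
G :  0  1  2  3  4  0  1  2  3  4  0  1  2  3  4  0
G_A(15) = 0.
Pile B, S = {3, 5, 6, 9}:
n :  0  1  2  3  4  5  6  7  8  9 10 11 12 13 14 15 16 17 18 19 20 21
G :  0  0  0  1  1  1  2  2  2  3  3  3  0  0  0  1  1  1  2  2  2  3
G_B(21) = 3.
Combined Grundy value = 0 ⊕ 3 = 3.

3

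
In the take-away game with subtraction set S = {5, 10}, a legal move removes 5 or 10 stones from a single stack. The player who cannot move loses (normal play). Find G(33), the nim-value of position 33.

0

G(0) = 0
G(1) = mex{} = 0
G(2) = mex{} = 0
G(3) = mex{} = 0
G(4) = mex{} = 0
G(5) = mex{0} = 1
G(6) = mex{0} = 1
G(7) = mex{0} = 1
G(8) = mex{0} = 1
G(9) = mex{0} = 1
G(10) = mex{1,0} = 2
G(11) = mex{1,0} = 2
G(12) = mex{1,0} = 2
G(13) = mex{1,0} = 2
G(14) = mex{1,0} = 2
G(15) = mex{2,1} = 0
G(16) = mex{2,1} = 0
G(17) = mex{2,1} = 0
G(18) = mex{2,1} = 0
G(19) = mex{2,1} = 0
G(20) = mex{0,2} = 1
G(21) = mex{0,2} = 1
G(22) = mex{0,2} = 1
G(23) = mex{0,2} = 1
G(24) = mex{0,2} = 1
G(25) = mex{1,0} = 2
G(26) = mex{1,0} = 2
G(27) = mex{1,0} = 2
G(28) = mex{1,0} = 2
G(29) = mex{1,0} = 2
G(30) = mex{2,1} = 0
G(31) = mex{2,1} = 0
G(32) = mex{2,1} = 0
G(33) = mex{2,1} = 0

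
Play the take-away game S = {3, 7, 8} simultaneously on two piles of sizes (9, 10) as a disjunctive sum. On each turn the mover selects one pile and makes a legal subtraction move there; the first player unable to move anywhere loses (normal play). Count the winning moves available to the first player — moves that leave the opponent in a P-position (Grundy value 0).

All piles use S = {3, 7, 8}:
n :  0  1  2  3  4  5  6  7  8  9 10
G :  0  0  0  1  1  1  0  2  2  1  3
Pile A: G(9) = 1.
Pile B: G(10) = 3.
Combined Grundy value = 1 ⊕ 3 = 2.
A winning move leaves total XOR = 0, i.e. changes one component's Grundy value g to g ⊕ X where X is the current total.
Pile A: need g' = 1⊕2 = 3. Options: 9−3→G=0, 9−7→G=0, 9−8→G=0. Hits: 0.
Pile B: need g' = 3⊕2 = 1. Options: 10−3→G=2, 10−7→G=1, 10−8→G=0. Hits: 1.

1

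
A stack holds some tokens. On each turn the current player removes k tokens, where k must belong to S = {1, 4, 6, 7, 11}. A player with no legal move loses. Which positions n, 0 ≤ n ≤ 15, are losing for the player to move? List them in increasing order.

0, 2, 5, 10, 15

n :  0  1  2  3  4  5  6  7  8  9 10 11 12 13 14 15
G :  0  1  0  1  2  0  1  2  3  2  0  1  2  3  4  0
P-positions are exactly the n with G(n) = 0.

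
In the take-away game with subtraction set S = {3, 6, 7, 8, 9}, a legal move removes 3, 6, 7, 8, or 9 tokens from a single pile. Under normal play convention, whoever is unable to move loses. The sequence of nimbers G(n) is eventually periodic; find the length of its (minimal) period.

G(0) = 0
G(1) = mex{} = 0
G(2) = mex{} = 0
G(3) = mex{0} = 1
G(4) = mex{0} = 1
G(5) = mex{0} = 1
G(6) = mex{1,0} = 2
G(7) = mex{1,0,0} = 2
G(8) = mex{1,0,0,0} = 2
G(9) = mex{2,1,0,0,0} = 3
G(10) = mex{2,1,1,0,0} = 3
G(11) = mex{2,1,1,1,0} = 3
G(12) = mex{3,2,1,1,1} = 0
G(13) = mex{3,2,2,1,1} = 0
G(14) = mex{3,2,2,2,1} = 0
G(15) = mex{0,3,2,2,2} = 1
G(16) = mex{0,3,3,2,2} = 1
G(17) = mex{0,3,3,3,2} = 1
G(18) = mex{1,0,3,3,3} = 2
G(19) = mex{1,0,0,3,3} = 2
G(20) = mex{1,0,0,0,3} = 2
G(21) = mex{2,1,0,0,0} = 3
G(22) = mex{2,1,1,0,0} = 3
G(23) = mex{2,1,1,1,0} = 3
G(24) = mex{3,2,1,1,1} = 0
G(25) = mex{3,2,2,1,1} = 0
G(n+12) = G(n) holds for n = 0,…,8 (a full window of length max(S) = 9), so the sequence is purely periodic with period 12.

12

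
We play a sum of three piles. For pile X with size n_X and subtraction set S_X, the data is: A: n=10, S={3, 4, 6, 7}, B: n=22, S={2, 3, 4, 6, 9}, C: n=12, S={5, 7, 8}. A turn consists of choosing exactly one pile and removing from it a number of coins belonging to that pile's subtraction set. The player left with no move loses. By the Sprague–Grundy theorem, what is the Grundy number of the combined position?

Pile A, S = {3, 4, 6, 7}:
n :  0  1  2  3  4  5  6  7  8  9 10
G :  0  0  0  1  1  1  2  2  2  3  0
G_A(10) = 0.
Pile B, S = {2, 3, 4, 6, 9}:
n :  0  1  2  3  4  5  6  7  8  9 10 11 12 13 14 15 16 17 18 19 20 21 22
G :  0  0  1  1  2  2  3  3  0  4  1  5  2  0  3  1  4  2  0  3  1  4  2
G_B(22) = 2.
Pile C, S = {5, 7, 8}:
n :  0  1  2  3  4  5  6  7  8  9 10 11 12
G :  0  0  0  0  0  1  1  1  1  1  2  2  2
G_C(12) = 2.
Combined Grundy value = 0 ⊕ 2 ⊕ 2 = 0.

0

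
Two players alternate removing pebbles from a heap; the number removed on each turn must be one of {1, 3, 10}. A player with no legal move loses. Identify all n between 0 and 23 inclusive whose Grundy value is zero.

n :  0  1  2  3  4  5  6  7  8  9 10 11 12 13 14 15 16 17 18 19 20 21 22 23
G :  0  1  0  1  0  1  0  1  0  1  2  3  2  0  1  0  1  0  1  0  1  0  1  2
P-positions are exactly the n with G(n) = 0.

0, 2, 4, 6, 8, 13, 15, 17, 19, 21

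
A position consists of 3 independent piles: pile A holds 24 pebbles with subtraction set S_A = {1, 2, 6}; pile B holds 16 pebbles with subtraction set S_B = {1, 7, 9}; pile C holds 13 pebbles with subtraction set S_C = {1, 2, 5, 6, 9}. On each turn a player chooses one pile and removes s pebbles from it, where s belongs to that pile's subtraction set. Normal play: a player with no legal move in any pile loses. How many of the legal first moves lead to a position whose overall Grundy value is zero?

1

Pile A, S = {1, 2, 6}:
G(0) = 0
G(1) = mex{0} = 1
G(2) = mex{1,0} = 2
G(3) = mex{2,1} = 0
G(4) = mex{0,2} = 1
G(5) = mex{1,0} = 2
G(6) = mex{2,1,0} = 3
G(7) = mex{3,2,1} = 0
G(8) = mex{0,3,2} = 1
G(9) = mex{1,0,0} = 2
G(10) = mex{2,1,1} = 0
G(11) = mex{0,2,2} = 1
G(12) = mex{1,0,3} = 2
G(13) = mex{2,1,0} = 3
G(14) = mex{3,2,1} = 0
G(15) = mex{0,3,2} = 1
G(16) = mex{1,0,0} = 2
G(17) = mex{2,1,1} = 0
G(18) = mex{0,2,2} = 1
G(19) = mex{1,0,3} = 2
G(20) = mex{2,1,0} = 3
G(21) = mex{3,2,1} = 0
G(22) = mex{0,3,2} = 1
G(23) = mex{1,0,0} = 2
G(24) = mex{2,1,1} = 0
G_A(24) = 0.
Pile B, S = {1, 7, 9}:
G(0) = 0
G(1) = mex{0} = 1
G(2) = mex{1} = 0
G(3) = mex{0} = 1
G(4) = mex{1} = 0
G(5) = mex{0} = 1
G(6) = mex{1} = 0
G(7) = mex{0,0} = 1
G(8) = mex{1,1} = 0
G(9) = mex{0,0,0} = 1
G(10) = mex{1,1,1} = 0
G(11) = mex{0,0,0} = 1
G(12) = mex{1,1,1} = 0
G(13) = mex{0,0,0} = 1
G(14) = mex{1,1,1} = 0
G(15) = mex{0,0,0} = 1
G(16) = mex{1,1,1} = 0
G_B(16) = 0.
Pile C, S = {1, 2, 5, 6, 9}:
n :  0  1  2  3  4  5  6  7  8  9 10 11 12 13
G :  0  1  2  0  1  2  3  0  1  2  0  1  2  3
G_C(13) = 3.
Combined Grundy value = 0 ⊕ 0 ⊕ 3 = 3.
A winning move leaves total XOR = 0, i.e. changes one component's Grundy value g to g ⊕ X where X is the current total.
Pile A: need g' = 0⊕3 = 3. Options: 24−1→G=2, 24−2→G=1, 24−6→G=1. Hits: 0.
Pile B: need g' = 0⊕3 = 3. Options: 16−1→G=1, 16−7→G=1, 16−9→G=1. Hits: 0.
Pile C: need g' = 3⊕3 = 0. Options: 13−1→G=2, 13−2→G=1, 13−5→G=1, 13−6→G=0, 13−9→G=1. Hits: 1.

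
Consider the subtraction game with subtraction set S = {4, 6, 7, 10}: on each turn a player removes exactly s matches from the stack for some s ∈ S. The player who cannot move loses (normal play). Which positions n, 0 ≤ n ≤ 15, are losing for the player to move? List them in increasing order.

G(0) = 0
G(1) = mex{} = 0
G(2) = mex{} = 0
G(3) = mex{} = 0
G(4) = mex{0} = 1
G(5) = mex{0} = 1
G(6) = mex{0,0} = 1
G(7) = mex{0,0,0} = 1
G(8) = mex{1,0,0} = 2
G(9) = mex{1,0,0} = 2
G(10) = mex{1,1,0,0} = 2
G(11) = mex{1,1,1,0} = 2
G(12) = mex{2,1,1,0} = 3
G(13) = mex{2,1,1,0} = 3
G(14) = mex{2,2,1,1} = 0
G(15) = mex{2,2,2,1} = 0
P-positions are exactly the n with G(n) = 0.

0, 1, 2, 3, 14, 15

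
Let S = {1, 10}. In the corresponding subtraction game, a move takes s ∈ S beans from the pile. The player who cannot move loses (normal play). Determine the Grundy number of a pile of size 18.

G(0) = 0
G(1) = mex{0} = 1
G(2) = mex{1} = 0
G(3) = mex{0} = 1
G(4) = mex{1} = 0
G(5) = mex{0} = 1
G(6) = mex{1} = 0
G(7) = mex{0} = 1
G(8) = mex{1} = 0
G(9) = mex{0} = 1
G(10) = mex{1,0} = 2
G(11) = mex{2,1} = 0
G(12) = mex{0,0} = 1
G(13) = mex{1,1} = 0
G(14) = mex{0,0} = 1
G(15) = mex{1,1} = 0
G(16) = mex{0,0} = 1
G(17) = mex{1,1} = 0
G(18) = mex{0,0} = 1

1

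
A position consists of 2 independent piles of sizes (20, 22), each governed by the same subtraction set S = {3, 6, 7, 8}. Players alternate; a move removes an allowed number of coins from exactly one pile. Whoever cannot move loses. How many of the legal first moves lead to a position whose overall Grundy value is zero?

2

All piles use S = {3, 6, 7, 8}:
n :  0  1  2  3  4  5  6  7  8  9 10 11 12 13 14 15 16 17 18 19 20 21 22
G :  0  0  0  1  1  1  2  2  2  3  3  0  0  0  1  1  1  2  2  2  3  3  0
Pile A: G(20) = 3.
Pile B: G(22) = 0.
Combined Grundy value = 3 ⊕ 0 = 3.
A winning move leaves total XOR = 0, i.e. changes one component's Grundy value g to g ⊕ X where X is the current total.
Pile A: need g' = 3⊕3 = 0. Options: 20−3→G=2, 20−6→G=1, 20−7→G=0, 20−8→G=0. Hits: 2.
Pile B: need g' = 0⊕3 = 3. Options: 22−3→G=2, 22−6→G=1, 22−7→G=1, 22−8→G=1. Hits: 0.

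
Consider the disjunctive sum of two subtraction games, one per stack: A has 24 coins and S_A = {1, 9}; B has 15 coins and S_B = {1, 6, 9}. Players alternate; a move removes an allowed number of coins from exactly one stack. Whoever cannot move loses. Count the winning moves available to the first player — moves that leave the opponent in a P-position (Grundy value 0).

3

Stack A, S = {1, 9}:
n :  0  1  2  3  4  5  6  7  8  9 10 11 12 13 14 15 16 17 18 19 20 21 22 23 24
G :  0  1  0  1  0  1  0  1  0  1  0  1  0  1  0  1  0  1  0  1  0  1  0  1  0
G_A(24) = 0.
Stack B, S = {1, 6, 9}:
G(0) = 0
G(1) = mex{0} = 1
G(2) = mex{1} = 0
G(3) = mex{0} = 1
G(4) = mex{1} = 0
G(5) = mex{0} = 1
G(6) = mex{1,0} = 2
G(7) = mex{2,1} = 0
G(8) = mex{0,0} = 1
G(9) = mex{1,1,0} = 2
G(10) = mex{2,0,1} = 3
G(11) = mex{3,1,0} = 2
G(12) = mex{2,2,1} = 0
G(13) = mex{0,0,0} = 1
G(14) = mex{1,1,1} = 0
G(15) = mex{0,2,2} = 1
G_B(15) = 1.
Combined Grundy value = 0 ⊕ 1 = 1.
A winning move leaves total XOR = 0, i.e. changes one component's Grundy value g to g ⊕ X where X is the current total.
Stack A: need g' = 0⊕1 = 1. Options: 24−1→G=1, 24−9→G=1. Hits: 2.
Stack B: need g' = 1⊕1 = 0. Options: 15−1→G=0, 15−6→G=2, 15−9→G=2. Hits: 1.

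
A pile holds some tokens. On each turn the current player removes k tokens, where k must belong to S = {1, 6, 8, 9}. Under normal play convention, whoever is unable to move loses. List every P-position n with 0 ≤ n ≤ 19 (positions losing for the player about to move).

0, 2, 4, 7, 14, 17, 19

n :  0  1  2  3  4  5  6  7  8  9 10 11 12 13 14 15 16 17 18 19
G :  0  1  0  1  0  1  2  0  1  2  3  2  3  2  0  1  2  0  1  0
P-positions are exactly the n with G(n) = 0.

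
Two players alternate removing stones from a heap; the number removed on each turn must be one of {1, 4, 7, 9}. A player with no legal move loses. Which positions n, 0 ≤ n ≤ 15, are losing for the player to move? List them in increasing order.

n :  0  1  2  3  4  5  6  7  8  9 10 11 12 13 14 15
G :  0  1  0  1  2  0  1  2  0  1  0  1  2  0  1  2
P-positions are exactly the n with G(n) = 0.

0, 2, 5, 8, 10, 13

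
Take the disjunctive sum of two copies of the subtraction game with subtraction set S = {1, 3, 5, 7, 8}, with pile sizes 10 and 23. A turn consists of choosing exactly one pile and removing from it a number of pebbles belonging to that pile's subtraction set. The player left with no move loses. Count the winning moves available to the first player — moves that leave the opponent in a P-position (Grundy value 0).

0

All piles use S = {1, 3, 5, 7, 8}:
G(0) = 0
G(1) = mex{0} = 1
G(2) = mex{1} = 0
G(3) = mex{0,0} = 1
G(4) = mex{1,1} = 0
G(5) = mex{0,0,0} = 1
G(6) = mex{1,1,1} = 0
G(7) = mex{0,0,0,0} = 1
G(8) = mex{1,1,1,1,0} = 2
G(9) = mex{2,0,0,0,1} = 3
G(10) = mex{3,1,1,1,0} = 2
G(11) = mex{2,2,0,0,1} = 3
G(12) = mex{3,3,1,1,0} = 2
G(13) = mex{2,2,2,0,1} = 3
G(14) = mex{3,3,3,1,0} = 2
G(15) = mex{2,2,2,2,1} = 0
G(16) = mex{0,3,3,3,2} = 1
G(17) = mex{1,2,2,2,3} = 0
G(18) = mex{0,0,3,3,2} = 1
G(19) = mex{1,1,2,2,3} = 0
G(20) = mex{0,0,0,3,2} = 1
G(21) = mex{1,1,1,2,3} = 0
G(22) = mex{0,0,0,0,2} = 1
G(23) = mex{1,1,1,1,0} = 2
Pile A: G(10) = 2.
Pile B: G(23) = 2.
Combined Grundy value = 2 ⊕ 2 = 0.
A winning move leaves total XOR = 0, i.e. changes one component's Grundy value g to g ⊕ X where X is the current total.
Pile A: target g' = 2⊕0 = 2, but every legal move changes the Grundy value (mex property), so 0 moves.
Pile B: target g' = 2⊕0 = 2, but every legal move changes the Grundy value (mex property), so 0 moves.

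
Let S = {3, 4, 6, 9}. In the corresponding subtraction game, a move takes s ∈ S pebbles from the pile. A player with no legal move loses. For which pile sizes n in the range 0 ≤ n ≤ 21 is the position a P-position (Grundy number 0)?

G(0) = 0
G(1) = mex{} = 0
G(2) = mex{} = 0
G(3) = mex{0} = 1
G(4) = mex{0,0} = 1
G(5) = mex{0,0} = 1
G(6) = mex{1,0,0} = 2
G(7) = mex{1,1,0} = 2
G(8) = mex{1,1,0} = 2
G(9) = mex{2,1,1,0} = 3
G(10) = mex{2,2,1,0} = 3
G(11) = mex{2,2,1,0} = 3
G(12) = mex{3,2,2,1} = 0
G(13) = mex{3,3,2,1} = 0
G(14) = mex{3,3,2,1} = 0
G(15) = mex{0,3,3,2} = 1
G(16) = mex{0,0,3,2} = 1
G(17) = mex{0,0,3,2} = 1
G(18) = mex{1,0,0,3} = 2
G(19) = mex{1,1,0,3} = 2
G(20) = mex{1,1,0,3} = 2
G(21) = mex{2,1,1,0} = 3
P-positions are exactly the n with G(n) = 0.

0, 1, 2, 12, 13, 14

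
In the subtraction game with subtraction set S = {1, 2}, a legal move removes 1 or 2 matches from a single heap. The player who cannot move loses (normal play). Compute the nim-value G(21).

G(0) = 0
G(1) = mex{0} = 1
G(2) = mex{1,0} = 2
G(3) = mex{2,1} = 0
G(4) = mex{0,2} = 1
G(5) = mex{1,0} = 2
G(6) = mex{2,1} = 0
G(7) = mex{0,2} = 1
G(8) = mex{1,0} = 2
G(9) = mex{2,1} = 0
G(10) = mex{0,2} = 1
G(11) = mex{1,0} = 2
G(12) = mex{2,1} = 0
G(13) = mex{0,2} = 1
G(14) = mex{1,0} = 2
G(15) = mex{2,1} = 0
G(16) = mex{0,2} = 1
G(17) = mex{1,0} = 2
G(18) = mex{2,1} = 0
G(19) = mex{0,2} = 1
G(20) = mex{1,0} = 2
G(21) = mex{2,1} = 0

0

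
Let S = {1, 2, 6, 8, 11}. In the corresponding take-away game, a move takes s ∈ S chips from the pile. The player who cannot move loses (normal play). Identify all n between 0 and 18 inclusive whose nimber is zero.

0, 3, 7, 10, 17

n :  0  1  2  3  4  5  6  7  8  9 10 11 12 13 14 15 16 17 18
G :  0  1  2  0  1  2  3  0  1  2  0  1  2  3  4  5  3  0  1
P-positions are exactly the n with G(n) = 0.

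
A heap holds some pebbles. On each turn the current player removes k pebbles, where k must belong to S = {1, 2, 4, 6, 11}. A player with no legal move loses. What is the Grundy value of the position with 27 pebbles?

n :  0  1  2  3  4  5  6  7  8  9 10 11 12 13 14 15 16 17 18 19 20 21 22 23 24 25 26 27
G :  0  1  2  0  1  2  3  4  0  1  2  3  4  0  1  2  0  1  2  3  4  0  1  2  3  4  0  1

1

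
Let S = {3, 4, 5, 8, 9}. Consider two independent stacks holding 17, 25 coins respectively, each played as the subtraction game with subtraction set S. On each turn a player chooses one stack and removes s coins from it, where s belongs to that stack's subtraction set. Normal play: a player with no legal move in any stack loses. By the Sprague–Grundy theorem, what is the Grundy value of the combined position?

1

All stacks use S = {3, 4, 5, 8, 9}:
n :  0  1  2  3  4  5  6  7  8  9 10 11 12 13 14 15 16 17 18 19 20 21 22 23 24 25
G :  0  0  0  1  1  1  2  2  2  3  3  3  0  0  0  1  1  1  2  2  2  3  3  3  0  0
Stack A: G(17) = 1.
Stack B: G(25) = 0.
Combined Grundy value = 1 ⊕ 0 = 1.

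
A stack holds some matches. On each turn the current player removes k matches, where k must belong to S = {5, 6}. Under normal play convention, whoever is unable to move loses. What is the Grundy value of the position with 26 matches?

G(0) = 0
G(1) = mex{} = 0
G(2) = mex{} = 0
G(3) = mex{} = 0
G(4) = mex{} = 0
G(5) = mex{0} = 1
G(6) = mex{0,0} = 1
G(7) = mex{0,0} = 1
G(8) = mex{0,0} = 1
G(9) = mex{0,0} = 1
G(10) = mex{1,0} = 2
G(11) = mex{1,1} = 0
G(12) = mex{1,1} = 0
G(13) = mex{1,1} = 0
G(14) = mex{1,1} = 0
G(15) = mex{2,1} = 0
G(16) = mex{0,2} = 1
G(17) = mex{0,0} = 1
G(18) = mex{0,0} = 1
G(19) = mex{0,0} = 1
G(20) = mex{0,0} = 1
G(21) = mex{1,0} = 2
G(22) = mex{1,1} = 0
G(23) = mex{1,1} = 0
G(24) = mex{1,1} = 0
G(25) = mex{1,1} = 0
G(26) = mex{2,1} = 0

0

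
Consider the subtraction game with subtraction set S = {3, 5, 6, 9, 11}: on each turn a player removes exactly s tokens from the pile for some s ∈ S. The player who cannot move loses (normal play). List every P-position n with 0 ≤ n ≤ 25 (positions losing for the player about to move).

G(0) = 0
G(1) = mex{} = 0
G(2) = mex{} = 0
G(3) = mex{0} = 1
G(4) = mex{0} = 1
G(5) = mex{0,0} = 1
G(6) = mex{1,0,0} = 2
G(7) = mex{1,0,0} = 2
G(8) = mex{1,1,0} = 2
G(9) = mex{2,1,1,0} = 3
G(10) = mex{2,1,1,0} = 3
G(11) = mex{2,2,1,0,0} = 3
G(12) = mex{3,2,2,1,0} = 4
G(13) = mex{3,2,2,1,0} = 4
G(14) = mex{3,3,2,1,1} = 0
G(15) = mex{4,3,3,2,1} = 0
G(16) = mex{4,3,3,2,1} = 0
G(17) = mex{0,4,3,2,2} = 1
G(18) = mex{0,4,4,3,2} = 1
G(19) = mex{0,0,4,3,2} = 1
G(20) = mex{1,0,0,3,3} = 2
G(21) = mex{1,0,0,4,3} = 2
G(22) = mex{1,1,0,4,3} = 2
G(23) = mex{2,1,1,0,4} = 3
G(24) = mex{2,1,1,0,4} = 3
G(25) = mex{2,2,1,0,0} = 3
P-positions are exactly the n with G(n) = 0.

0, 1, 2, 14, 15, 16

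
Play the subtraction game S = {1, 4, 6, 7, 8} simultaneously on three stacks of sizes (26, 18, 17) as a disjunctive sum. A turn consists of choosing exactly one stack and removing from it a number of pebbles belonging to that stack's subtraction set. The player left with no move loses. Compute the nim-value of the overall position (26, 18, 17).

All stacks use S = {1, 4, 6, 7, 8}:
G(0) = 0
G(1) = mex{0} = 1
G(2) = mex{1} = 0
G(3) = mex{0} = 1
G(4) = mex{1,0} = 2
G(5) = mex{2,1} = 0
G(6) = mex{0,0,0} = 1
G(7) = mex{1,1,1,0} = 2
G(8) = mex{2,2,0,1,0} = 3
G(9) = mex{3,0,1,0,1} = 2
G(10) = mex{2,1,2,1,0} = 3
G(11) = mex{3,2,0,2,1} = 4
G(12) = mex{4,3,1,0,2} = 5
G(13) = mex{5,2,2,1,0} = 3
G(14) = mex{3,3,3,2,1} = 0
G(15) = mex{0,4,2,3,2} = 1
G(16) = mex{1,5,3,2,3} = 0
G(17) = mex{0,3,4,3,2} = 1
G(18) = mex{1,0,5,4,3} = 2
G(19) = mex{2,1,3,5,4} = 0
G(20) = mex{0,0,0,3,5} = 1
G(21) = mex{1,1,1,0,3} = 2
G(22) = mex{2,2,0,1,0} = 3
G(23) = mex{3,0,1,0,1} = 2
G(24) = mex{2,1,2,1,0} = 3
G(25) = mex{3,2,0,2,1} = 4
G(26) = mex{4,3,1,0,2} = 5
Stack A: G(26) = 5.
Stack B: G(18) = 2.
Stack C: G(17) = 1.
Combined Grundy value = 5 ⊕ 2 ⊕ 1 = 6.

6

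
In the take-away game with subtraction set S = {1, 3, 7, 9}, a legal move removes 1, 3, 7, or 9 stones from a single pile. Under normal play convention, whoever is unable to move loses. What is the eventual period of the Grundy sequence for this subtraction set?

n :  0  1  2  3  4  5  6  7  8  9 10 11 12 13 14
G :  0  1  0  1  0  1  0  1  0  1  0  1  0  1  0
G(n+2) = G(n) holds for n = 0,…,8 (a full window of length max(S) = 9), so the sequence is purely periodic with period 2.

2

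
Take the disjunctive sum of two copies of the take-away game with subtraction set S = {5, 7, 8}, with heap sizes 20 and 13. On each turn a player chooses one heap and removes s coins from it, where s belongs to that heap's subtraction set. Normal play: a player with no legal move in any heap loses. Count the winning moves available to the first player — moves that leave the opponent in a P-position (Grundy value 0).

All heaps use S = {5, 7, 8}:
G(0) = 0
G(1) = mex{} = 0
G(2) = mex{} = 0
G(3) = mex{} = 0
G(4) = mex{} = 0
G(5) = mex{0} = 1
G(6) = mex{0} = 1
G(7) = mex{0,0} = 1
G(8) = mex{0,0,0} = 1
G(9) = mex{0,0,0} = 1
G(10) = mex{1,0,0} = 2
G(11) = mex{1,0,0} = 2
G(12) = mex{1,1,0} = 2
G(13) = mex{1,1,1} = 0
G(14) = mex{1,1,1} = 0
G(15) = mex{2,1,1} = 0
G(16) = mex{2,1,1} = 0
G(17) = mex{2,2,1} = 0
G(18) = mex{0,2,2} = 1
G(19) = mex{0,2,2} = 1
G(20) = mex{0,0,2} = 1
Heap A: G(20) = 1.
Heap B: G(13) = 0.
Combined Grundy value = 1 ⊕ 0 = 1.
A winning move leaves total XOR = 0, i.e. changes one component's Grundy value g to g ⊕ X where X is the current total.
Heap A: need g' = 1⊕1 = 0. Options: 20−5→G=0, 20−7→G=0, 20−8→G=2. Hits: 2.
Heap B: need g' = 0⊕1 = 1. Options: 13−5→G=1, 13−7→G=1, 13−8→G=1. Hits: 3.

5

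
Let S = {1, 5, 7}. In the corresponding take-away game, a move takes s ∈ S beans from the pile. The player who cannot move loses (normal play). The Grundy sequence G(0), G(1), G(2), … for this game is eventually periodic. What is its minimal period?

G(0) = 0
G(1) = mex{0} = 1
G(2) = mex{1} = 0
G(3) = mex{0} = 1
G(4) = mex{1} = 0
G(5) = mex{0,0} = 1
G(6) = mex{1,1} = 0
G(7) = mex{0,0,0} = 1
G(8) = mex{1,1,1} = 0
G(9) = mex{0,0,0} = 1
G(10) = mex{1,1,1} = 0
G(11) = mex{0,0,0} = 1
G(12) = mex{1,1,1} = 0
G(13) = mex{0,0,0} = 1
G(14) = mex{1,1,1} = 0
G(n+2) = G(n) holds for n = 0,…,6 (a full window of length max(S) = 7), so the sequence is purely periodic with period 2.

2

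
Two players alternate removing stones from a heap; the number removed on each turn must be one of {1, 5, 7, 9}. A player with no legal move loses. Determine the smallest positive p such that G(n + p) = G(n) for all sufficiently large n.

n :  0  1  2  3  4  5  6  7  8  9 10 11 12 13 14
G :  0  1  0  1  0  1  0  1  0  1  0  1  0  1  0
G(n+2) = G(n) holds for n = 0,…,8 (a full window of length max(S) = 9), so the sequence is purely periodic with period 2.

2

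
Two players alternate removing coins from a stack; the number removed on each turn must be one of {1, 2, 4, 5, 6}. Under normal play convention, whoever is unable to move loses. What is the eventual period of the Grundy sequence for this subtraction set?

G(0) = 0
G(1) = mex{0} = 1
G(2) = mex{1,0} = 2
G(3) = mex{2,1} = 0
G(4) = mex{0,2,0} = 1
G(5) = mex{1,0,1,0} = 2
G(6) = mex{2,1,2,1,0} = 3
G(7) = mex{3,2,0,2,1} = 4
G(8) = mex{4,3,1,0,2} = 5
G(9) = mex{5,4,2,1,0} = 3
G(10) = mex{3,5,3,2,1} = 0
G(11) = mex{0,3,4,3,2} = 1
G(12) = mex{1,0,5,4,3} = 2
G(13) = mex{2,1,3,5,4} = 0
G(14) = mex{0,2,0,3,5} = 1
G(15) = mex{1,0,1,0,3} = 2
G(16) = mex{2,1,2,1,0} = 3
G(17) = mex{3,2,0,2,1} = 4
G(18) = mex{4,3,1,0,2} = 5
G(19) = mex{5,4,2,1,0} = 3
G(20) = mex{3,5,3,2,1} = 0
G(21) = mex{0,3,4,3,2} = 1
G(n+10) = G(n) holds for n = 0,…,5 (a full window of length max(S) = 6), so the sequence is purely periodic with period 10.

10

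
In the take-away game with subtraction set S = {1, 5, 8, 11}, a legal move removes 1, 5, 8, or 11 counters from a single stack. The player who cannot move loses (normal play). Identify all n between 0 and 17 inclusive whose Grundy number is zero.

n :  0  1  2  3  4  5  6  7  8  9 10 11 12 13 14 15 16 17
G :  0  1  0  1  0  1  0  1  2  3  2  3  2  3  2  3  0  1
P-positions are exactly the n with G(n) = 0.

0, 2, 4, 6, 16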